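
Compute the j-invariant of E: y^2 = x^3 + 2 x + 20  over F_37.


Delta = -16(4 a^3 + 27 b^2) mod 37 = 33
-1728 * (4 a)^3 = -1728 * (4*2)^3 mod 37 = 8
j = 8 * 33^(-1) mod 37 = 35

j = 35 (mod 37)


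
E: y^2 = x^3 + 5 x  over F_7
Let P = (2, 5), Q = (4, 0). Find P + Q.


P != Q, so use the chord formula.
s = (y2 - y1) / (x2 - x1) = (2) / (2) mod 7 = 1
x3 = s^2 - x1 - x2 mod 7 = 1^2 - 2 - 4 = 2
y3 = s (x1 - x3) - y1 mod 7 = 1 * (2 - 2) - 5 = 2

P + Q = (2, 2)


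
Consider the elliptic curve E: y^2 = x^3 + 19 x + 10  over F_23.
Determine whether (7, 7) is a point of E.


Check whether y^2 = x^3 + 19 x + 10 (mod 23) for (x, y) = (7, 7).
LHS: y^2 = 7^2 mod 23 = 3
RHS: x^3 + 19 x + 10 = 7^3 + 19*7 + 10 mod 23 = 3
LHS = RHS

Yes, on the curve


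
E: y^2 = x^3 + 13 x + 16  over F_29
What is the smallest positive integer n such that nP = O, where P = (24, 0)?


Compute successive multiples of P until we hit O:
  1P = (24, 0)
  2P = O

ord(P) = 2


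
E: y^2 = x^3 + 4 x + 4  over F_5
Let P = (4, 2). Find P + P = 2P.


Doubling: s = (3 x1^2 + a) / (2 y1)
s = (3*4^2 + 4) / (2*2) mod 5 = 3
x3 = s^2 - 2 x1 mod 5 = 3^2 - 2*4 = 1
y3 = s (x1 - x3) - y1 mod 5 = 3 * (4 - 1) - 2 = 2

2P = (1, 2)


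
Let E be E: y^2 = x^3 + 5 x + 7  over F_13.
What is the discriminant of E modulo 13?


4 a^3 + 27 b^2 = 4*5^3 + 27*7^2 = 500 + 1323 = 1823
Delta = -16 * (1823) = -29168
Delta mod 13 = 4

Delta = 4 (mod 13)


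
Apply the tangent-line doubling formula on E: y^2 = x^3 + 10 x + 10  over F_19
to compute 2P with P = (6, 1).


Doubling: s = (3 x1^2 + a) / (2 y1)
s = (3*6^2 + 10) / (2*1) mod 19 = 2
x3 = s^2 - 2 x1 mod 19 = 2^2 - 2*6 = 11
y3 = s (x1 - x3) - y1 mod 19 = 2 * (6 - 11) - 1 = 8

2P = (11, 8)


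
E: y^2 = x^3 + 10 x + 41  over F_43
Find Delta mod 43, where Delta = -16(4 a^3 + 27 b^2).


4 a^3 + 27 b^2 = 4*10^3 + 27*41^2 = 4000 + 45387 = 49387
Delta = -16 * (49387) = -790192
Delta mod 43 = 19

Delta = 19 (mod 43)


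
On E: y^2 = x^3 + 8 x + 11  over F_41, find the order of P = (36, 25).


Compute successive multiples of P until we hit O:
  1P = (36, 25)
  2P = (9, 19)
  3P = (33, 3)
  4P = (3, 12)
  5P = (4, 5)
  6P = (11, 6)
  7P = (26, 40)
  8P = (12, 21)
  ... (continuing to 44P)
  44P = O

ord(P) = 44


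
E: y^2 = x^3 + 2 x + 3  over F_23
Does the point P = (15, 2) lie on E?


Check whether y^2 = x^3 + 2 x + 3 (mod 23) for (x, y) = (15, 2).
LHS: y^2 = 2^2 mod 23 = 4
RHS: x^3 + 2 x + 3 = 15^3 + 2*15 + 3 mod 23 = 4
LHS = RHS

Yes, on the curve


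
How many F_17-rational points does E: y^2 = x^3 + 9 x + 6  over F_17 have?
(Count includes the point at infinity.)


For each x in F_17, count y with y^2 = x^3 + 9 x + 6 mod 17:
  x = 1: RHS = 16, y in [4, 13]  -> 2 point(s)
  x = 2: RHS = 15, y in [7, 10]  -> 2 point(s)
  x = 3: RHS = 9, y in [3, 14]  -> 2 point(s)
  x = 4: RHS = 4, y in [2, 15]  -> 2 point(s)
  x = 6: RHS = 4, y in [2, 15]  -> 2 point(s)
  x = 7: RHS = 4, y in [2, 15]  -> 2 point(s)
  x = 9: RHS = 0, y in [0]  -> 1 point(s)
  x = 10: RHS = 8, y in [5, 12]  -> 2 point(s)
  x = 11: RHS = 8, y in [5, 12]  -> 2 point(s)
  x = 13: RHS = 8, y in [5, 12]  -> 2 point(s)
  x = 16: RHS = 13, y in [8, 9]  -> 2 point(s)
Affine points: 21. Add the point at infinity: total = 22.

#E(F_17) = 22


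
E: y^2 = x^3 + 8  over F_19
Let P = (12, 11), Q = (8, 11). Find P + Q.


P != Q, so use the chord formula.
s = (y2 - y1) / (x2 - x1) = (0) / (15) mod 19 = 0
x3 = s^2 - x1 - x2 mod 19 = 0^2 - 12 - 8 = 18
y3 = s (x1 - x3) - y1 mod 19 = 0 * (12 - 18) - 11 = 8

P + Q = (18, 8)


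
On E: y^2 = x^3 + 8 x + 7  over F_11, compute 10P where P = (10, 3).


k = 10 = 1010_2 (binary, LSB first: 0101)
Double-and-add from P = (10, 3):
  bit 0 = 0: acc unchanged = O
  bit 1 = 1: acc = O + (2, 8) = (2, 8)
  bit 2 = 0: acc unchanged = (2, 8)
  bit 3 = 1: acc = (2, 8) + (9, 4) = (1, 4)

10P = (1, 4)


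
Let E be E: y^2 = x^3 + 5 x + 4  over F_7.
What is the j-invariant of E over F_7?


Delta = -16(4 a^3 + 27 b^2) mod 7 = 5
-1728 * (4 a)^3 = -1728 * (4*5)^3 mod 7 = 6
j = 6 * 5^(-1) mod 7 = 4

j = 4 (mod 7)


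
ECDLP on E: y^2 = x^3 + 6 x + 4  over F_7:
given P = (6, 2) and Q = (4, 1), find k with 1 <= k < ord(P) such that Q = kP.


Enumerate multiples of P until we hit Q = (4, 1):
  1P = (6, 2)
  2P = (4, 6)
  3P = (1, 2)
  4P = (0, 5)
  5P = (3, 0)
  6P = (0, 2)
  7P = (1, 5)
  8P = (4, 1)
Match found at i = 8.

k = 8


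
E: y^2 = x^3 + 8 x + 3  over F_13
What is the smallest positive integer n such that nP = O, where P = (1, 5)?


Compute successive multiples of P until we hit O:
  1P = (1, 5)
  2P = (10, 2)
  3P = (5, 5)
  4P = (7, 8)
  5P = (2, 1)
  6P = (0, 4)
  7P = (0, 9)
  8P = (2, 12)
  ... (continuing to 13P)
  13P = O

ord(P) = 13


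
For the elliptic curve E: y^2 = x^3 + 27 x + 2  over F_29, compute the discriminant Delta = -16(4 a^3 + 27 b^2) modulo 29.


4 a^3 + 27 b^2 = 4*27^3 + 27*2^2 = 78732 + 108 = 78840
Delta = -16 * (78840) = -1261440
Delta mod 29 = 2

Delta = 2 (mod 29)


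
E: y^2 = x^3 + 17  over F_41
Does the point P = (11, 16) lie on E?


Check whether y^2 = x^3 + 0 x + 17 (mod 41) for (x, y) = (11, 16).
LHS: y^2 = 16^2 mod 41 = 10
RHS: x^3 + 0 x + 17 = 11^3 + 0*11 + 17 mod 41 = 36
LHS != RHS

No, not on the curve


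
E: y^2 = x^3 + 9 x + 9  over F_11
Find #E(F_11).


For each x in F_11, count y with y^2 = x^3 + 9 x + 9 mod 11:
  x = 0: RHS = 9, y in [3, 8]  -> 2 point(s)
  x = 5: RHS = 3, y in [5, 6]  -> 2 point(s)
  x = 6: RHS = 4, y in [2, 9]  -> 2 point(s)
  x = 9: RHS = 5, y in [4, 7]  -> 2 point(s)
Affine points: 8. Add the point at infinity: total = 9.

#E(F_11) = 9


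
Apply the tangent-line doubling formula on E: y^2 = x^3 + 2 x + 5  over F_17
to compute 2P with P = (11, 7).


Doubling: s = (3 x1^2 + a) / (2 y1)
s = (3*11^2 + 2) / (2*7) mod 17 = 3
x3 = s^2 - 2 x1 mod 17 = 3^2 - 2*11 = 4
y3 = s (x1 - x3) - y1 mod 17 = 3 * (11 - 4) - 7 = 14

2P = (4, 14)


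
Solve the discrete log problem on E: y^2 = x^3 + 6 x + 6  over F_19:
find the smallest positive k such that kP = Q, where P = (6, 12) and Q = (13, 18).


Enumerate multiples of P until we hit Q = (13, 18):
  1P = (6, 12)
  2P = (7, 7)
  3P = (12, 18)
  4P = (2, 11)
  5P = (17, 9)
  6P = (0, 14)
  7P = (11, 15)
  8P = (13, 18)
Match found at i = 8.

k = 8


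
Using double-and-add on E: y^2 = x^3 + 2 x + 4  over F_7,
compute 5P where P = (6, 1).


k = 5 = 101_2 (binary, LSB first: 101)
Double-and-add from P = (6, 1):
  bit 0 = 1: acc = O + (6, 1) = (6, 1)
  bit 1 = 0: acc unchanged = (6, 1)
  bit 2 = 1: acc = (6, 1) + (2, 3) = (1, 0)

5P = (1, 0)


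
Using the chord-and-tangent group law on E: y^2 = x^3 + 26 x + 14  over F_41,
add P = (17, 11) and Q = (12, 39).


P != Q, so use the chord formula.
s = (y2 - y1) / (x2 - x1) = (28) / (36) mod 41 = 19
x3 = s^2 - x1 - x2 mod 41 = 19^2 - 17 - 12 = 4
y3 = s (x1 - x3) - y1 mod 41 = 19 * (17 - 4) - 11 = 31

P + Q = (4, 31)


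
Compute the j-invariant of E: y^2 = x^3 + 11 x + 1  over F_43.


Delta = -16(4 a^3 + 27 b^2) mod 43 = 40
-1728 * (4 a)^3 = -1728 * (4*11)^3 mod 43 = 35
j = 35 * 40^(-1) mod 43 = 17

j = 17 (mod 43)


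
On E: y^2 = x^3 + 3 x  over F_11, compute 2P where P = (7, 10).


Doubling: s = (3 x1^2 + a) / (2 y1)
s = (3*7^2 + 3) / (2*10) mod 11 = 2
x3 = s^2 - 2 x1 mod 11 = 2^2 - 2*7 = 1
y3 = s (x1 - x3) - y1 mod 11 = 2 * (7 - 1) - 10 = 2

2P = (1, 2)


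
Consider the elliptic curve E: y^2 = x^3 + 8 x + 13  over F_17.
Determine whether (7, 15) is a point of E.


Check whether y^2 = x^3 + 8 x + 13 (mod 17) for (x, y) = (7, 15).
LHS: y^2 = 15^2 mod 17 = 4
RHS: x^3 + 8 x + 13 = 7^3 + 8*7 + 13 mod 17 = 4
LHS = RHS

Yes, on the curve


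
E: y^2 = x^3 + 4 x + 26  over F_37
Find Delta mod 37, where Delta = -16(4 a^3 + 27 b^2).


4 a^3 + 27 b^2 = 4*4^3 + 27*26^2 = 256 + 18252 = 18508
Delta = -16 * (18508) = -296128
Delta mod 37 = 20

Delta = 20 (mod 37)


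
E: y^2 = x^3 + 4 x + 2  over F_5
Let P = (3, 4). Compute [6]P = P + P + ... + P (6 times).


k = 6 = 110_2 (binary, LSB first: 011)
Double-and-add from P = (3, 4):
  bit 0 = 0: acc unchanged = O
  bit 1 = 1: acc = O + (3, 1) = (3, 1)
  bit 2 = 1: acc = (3, 1) + (3, 4) = O

6P = O


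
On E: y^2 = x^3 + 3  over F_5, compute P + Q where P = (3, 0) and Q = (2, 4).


P != Q, so use the chord formula.
s = (y2 - y1) / (x2 - x1) = (4) / (4) mod 5 = 1
x3 = s^2 - x1 - x2 mod 5 = 1^2 - 3 - 2 = 1
y3 = s (x1 - x3) - y1 mod 5 = 1 * (3 - 1) - 0 = 2

P + Q = (1, 2)


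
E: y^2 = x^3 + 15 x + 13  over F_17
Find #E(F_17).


For each x in F_17, count y with y^2 = x^3 + 15 x + 13 mod 17:
  x = 0: RHS = 13, y in [8, 9]  -> 2 point(s)
  x = 2: RHS = 0, y in [0]  -> 1 point(s)
  x = 3: RHS = 0, y in [0]  -> 1 point(s)
  x = 4: RHS = 1, y in [1, 16]  -> 2 point(s)
  x = 5: RHS = 9, y in [3, 14]  -> 2 point(s)
  x = 6: RHS = 13, y in [8, 9]  -> 2 point(s)
  x = 7: RHS = 2, y in [6, 11]  -> 2 point(s)
  x = 8: RHS = 16, y in [4, 13]  -> 2 point(s)
  x = 11: RHS = 13, y in [8, 9]  -> 2 point(s)
  x = 12: RHS = 0, y in [0]  -> 1 point(s)
  x = 13: RHS = 8, y in [5, 12]  -> 2 point(s)
  x = 14: RHS = 9, y in [3, 14]  -> 2 point(s)
  x = 15: RHS = 9, y in [3, 14]  -> 2 point(s)
Affine points: 23. Add the point at infinity: total = 24.

#E(F_17) = 24


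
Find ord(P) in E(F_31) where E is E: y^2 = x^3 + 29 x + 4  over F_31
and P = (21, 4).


Compute successive multiples of P until we hit O:
  1P = (21, 4)
  2P = (30, 25)
  3P = (13, 25)
  4P = (16, 10)
  5P = (19, 6)
  6P = (23, 29)
  7P = (27, 14)
  8P = (3, 26)
  ... (continuing to 36P)
  36P = O

ord(P) = 36


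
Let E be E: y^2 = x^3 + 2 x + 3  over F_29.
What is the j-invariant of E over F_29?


Delta = -16(4 a^3 + 27 b^2) mod 29 = 8
-1728 * (4 a)^3 = -1728 * (4*2)^3 mod 29 = 25
j = 25 * 8^(-1) mod 29 = 14

j = 14 (mod 29)


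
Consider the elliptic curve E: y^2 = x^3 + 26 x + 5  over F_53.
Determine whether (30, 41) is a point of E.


Check whether y^2 = x^3 + 26 x + 5 (mod 53) for (x, y) = (30, 41).
LHS: y^2 = 41^2 mod 53 = 38
RHS: x^3 + 26 x + 5 = 30^3 + 26*30 + 5 mod 53 = 13
LHS != RHS

No, not on the curve


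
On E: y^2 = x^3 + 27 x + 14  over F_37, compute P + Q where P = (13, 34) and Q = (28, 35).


P != Q, so use the chord formula.
s = (y2 - y1) / (x2 - x1) = (1) / (15) mod 37 = 5
x3 = s^2 - x1 - x2 mod 37 = 5^2 - 13 - 28 = 21
y3 = s (x1 - x3) - y1 mod 37 = 5 * (13 - 21) - 34 = 0

P + Q = (21, 0)


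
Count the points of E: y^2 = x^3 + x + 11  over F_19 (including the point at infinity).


For each x in F_19, count y with y^2 = x^3 + 1 x + 11 mod 19:
  x = 0: RHS = 11, y in [7, 12]  -> 2 point(s)
  x = 6: RHS = 5, y in [9, 10]  -> 2 point(s)
  x = 7: RHS = 0, y in [0]  -> 1 point(s)
  x = 11: RHS = 4, y in [2, 17]  -> 2 point(s)
  x = 13: RHS = 17, y in [6, 13]  -> 2 point(s)
  x = 15: RHS = 0, y in [0]  -> 1 point(s)
  x = 16: RHS = 0, y in [0]  -> 1 point(s)
  x = 17: RHS = 1, y in [1, 18]  -> 2 point(s)
  x = 18: RHS = 9, y in [3, 16]  -> 2 point(s)
Affine points: 15. Add the point at infinity: total = 16.

#E(F_19) = 16


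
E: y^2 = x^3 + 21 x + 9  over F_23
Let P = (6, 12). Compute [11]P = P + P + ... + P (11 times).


k = 11 = 1011_2 (binary, LSB first: 1101)
Double-and-add from P = (6, 12):
  bit 0 = 1: acc = O + (6, 12) = (6, 12)
  bit 1 = 1: acc = (6, 12) + (0, 3) = (2, 17)
  bit 2 = 0: acc unchanged = (2, 17)
  bit 3 = 1: acc = (2, 17) + (13, 8) = (10, 0)

11P = (10, 0)


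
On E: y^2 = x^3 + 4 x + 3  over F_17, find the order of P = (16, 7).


Compute successive multiples of P until we hit O:
  1P = (16, 7)
  2P = (15, 2)
  3P = (11, 1)
  4P = (3, 12)
  5P = (7, 0)
  6P = (3, 5)
  7P = (11, 16)
  8P = (15, 15)
  ... (continuing to 10P)
  10P = O

ord(P) = 10


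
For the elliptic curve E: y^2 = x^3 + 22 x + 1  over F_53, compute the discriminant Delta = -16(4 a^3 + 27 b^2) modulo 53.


4 a^3 + 27 b^2 = 4*22^3 + 27*1^2 = 42592 + 27 = 42619
Delta = -16 * (42619) = -681904
Delta mod 53 = 47

Delta = 47 (mod 53)


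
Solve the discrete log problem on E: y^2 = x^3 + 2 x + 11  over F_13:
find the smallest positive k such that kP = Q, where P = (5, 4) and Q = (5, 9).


Enumerate multiples of P until we hit Q = (5, 9):
  1P = (5, 4)
  2P = (2, 7)
  3P = (7, 11)
  4P = (10, 11)
  5P = (1, 12)
  6P = (11, 8)
  7P = (9, 2)
  8P = (9, 11)
  9P = (11, 5)
  10P = (1, 1)
  11P = (10, 2)
  12P = (7, 2)
  13P = (2, 6)
  14P = (5, 9)
Match found at i = 14.

k = 14


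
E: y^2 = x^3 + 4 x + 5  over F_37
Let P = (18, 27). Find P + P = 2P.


Doubling: s = (3 x1^2 + a) / (2 y1)
s = (3*18^2 + 4) / (2*27) mod 37 = 3
x3 = s^2 - 2 x1 mod 37 = 3^2 - 2*18 = 10
y3 = s (x1 - x3) - y1 mod 37 = 3 * (18 - 10) - 27 = 34

2P = (10, 34)


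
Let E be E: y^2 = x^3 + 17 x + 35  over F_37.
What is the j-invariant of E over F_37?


Delta = -16(4 a^3 + 27 b^2) mod 37 = 5
-1728 * (4 a)^3 = -1728 * (4*17)^3 mod 37 = 29
j = 29 * 5^(-1) mod 37 = 28

j = 28 (mod 37)


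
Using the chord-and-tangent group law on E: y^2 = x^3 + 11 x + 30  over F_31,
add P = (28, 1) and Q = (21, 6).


P != Q, so use the chord formula.
s = (y2 - y1) / (x2 - x1) = (5) / (24) mod 31 = 17
x3 = s^2 - x1 - x2 mod 31 = 17^2 - 28 - 21 = 23
y3 = s (x1 - x3) - y1 mod 31 = 17 * (28 - 23) - 1 = 22

P + Q = (23, 22)


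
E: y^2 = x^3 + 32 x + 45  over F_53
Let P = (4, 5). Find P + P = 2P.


Doubling: s = (3 x1^2 + a) / (2 y1)
s = (3*4^2 + 32) / (2*5) mod 53 = 8
x3 = s^2 - 2 x1 mod 53 = 8^2 - 2*4 = 3
y3 = s (x1 - x3) - y1 mod 53 = 8 * (4 - 3) - 5 = 3

2P = (3, 3)


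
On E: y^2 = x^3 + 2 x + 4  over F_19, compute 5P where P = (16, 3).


k = 5 = 101_2 (binary, LSB first: 101)
Double-and-add from P = (16, 3):
  bit 0 = 1: acc = O + (16, 3) = (16, 3)
  bit 1 = 0: acc unchanged = (16, 3)
  bit 2 = 1: acc = (16, 3) + (13, 17) = (16, 16)

5P = (16, 16)


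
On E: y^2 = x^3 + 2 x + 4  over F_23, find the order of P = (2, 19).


Compute successive multiples of P until we hit O:
  1P = (2, 19)
  2P = (12, 10)
  3P = (22, 22)
  4P = (0, 2)
  5P = (7, 19)
  6P = (14, 4)
  7P = (10, 14)
  8P = (6, 18)
  ... (continuing to 26P)
  26P = O

ord(P) = 26


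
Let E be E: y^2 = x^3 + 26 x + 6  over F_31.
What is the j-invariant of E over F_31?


Delta = -16(4 a^3 + 27 b^2) mod 31 = 12
-1728 * (4 a)^3 = -1728 * (4*26)^3 mod 31 = 15
j = 15 * 12^(-1) mod 31 = 9

j = 9 (mod 31)


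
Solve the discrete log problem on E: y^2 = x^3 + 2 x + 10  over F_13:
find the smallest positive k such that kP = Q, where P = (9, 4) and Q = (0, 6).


Enumerate multiples of P until we hit Q = (0, 6):
  1P = (9, 4)
  2P = (4, 11)
  3P = (3, 11)
  4P = (2, 3)
  5P = (6, 2)
  6P = (10, 4)
  7P = (7, 9)
  8P = (0, 6)
Match found at i = 8.

k = 8


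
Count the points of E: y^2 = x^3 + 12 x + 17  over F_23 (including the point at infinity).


For each x in F_23, count y with y^2 = x^3 + 12 x + 17 mod 23:
  x = 2: RHS = 3, y in [7, 16]  -> 2 point(s)
  x = 5: RHS = 18, y in [8, 15]  -> 2 point(s)
  x = 6: RHS = 6, y in [11, 12]  -> 2 point(s)
  x = 8: RHS = 4, y in [2, 21]  -> 2 point(s)
  x = 9: RHS = 3, y in [7, 16]  -> 2 point(s)
  x = 11: RHS = 8, y in [10, 13]  -> 2 point(s)
  x = 12: RHS = 3, y in [7, 16]  -> 2 point(s)
  x = 13: RHS = 1, y in [1, 22]  -> 2 point(s)
  x = 14: RHS = 8, y in [10, 13]  -> 2 point(s)
  x = 16: RHS = 4, y in [2, 21]  -> 2 point(s)
  x = 18: RHS = 16, y in [4, 19]  -> 2 point(s)
  x = 20: RHS = 0, y in [0]  -> 1 point(s)
  x = 21: RHS = 8, y in [10, 13]  -> 2 point(s)
  x = 22: RHS = 4, y in [2, 21]  -> 2 point(s)
Affine points: 27. Add the point at infinity: total = 28.

#E(F_23) = 28


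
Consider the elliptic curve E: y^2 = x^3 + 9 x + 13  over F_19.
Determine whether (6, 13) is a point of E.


Check whether y^2 = x^3 + 9 x + 13 (mod 19) for (x, y) = (6, 13).
LHS: y^2 = 13^2 mod 19 = 17
RHS: x^3 + 9 x + 13 = 6^3 + 9*6 + 13 mod 19 = 17
LHS = RHS

Yes, on the curve


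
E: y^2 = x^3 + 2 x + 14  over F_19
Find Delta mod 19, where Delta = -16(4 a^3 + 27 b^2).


4 a^3 + 27 b^2 = 4*2^3 + 27*14^2 = 32 + 5292 = 5324
Delta = -16 * (5324) = -85184
Delta mod 19 = 12

Delta = 12 (mod 19)


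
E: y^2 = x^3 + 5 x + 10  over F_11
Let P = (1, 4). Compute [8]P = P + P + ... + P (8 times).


k = 8 = 1000_2 (binary, LSB first: 0001)
Double-and-add from P = (1, 4):
  bit 0 = 0: acc unchanged = O
  bit 1 = 0: acc unchanged = O
  bit 2 = 0: acc unchanged = O
  bit 3 = 1: acc = O + (8, 1) = (8, 1)

8P = (8, 1)


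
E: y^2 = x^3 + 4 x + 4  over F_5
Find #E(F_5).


For each x in F_5, count y with y^2 = x^3 + 4 x + 4 mod 5:
  x = 0: RHS = 4, y in [2, 3]  -> 2 point(s)
  x = 1: RHS = 4, y in [2, 3]  -> 2 point(s)
  x = 2: RHS = 0, y in [0]  -> 1 point(s)
  x = 4: RHS = 4, y in [2, 3]  -> 2 point(s)
Affine points: 7. Add the point at infinity: total = 8.

#E(F_5) = 8


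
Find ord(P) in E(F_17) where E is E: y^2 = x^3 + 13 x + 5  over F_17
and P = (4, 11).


Compute successive multiples of P until we hit O:
  1P = (4, 11)
  2P = (13, 5)
  3P = (8, 3)
  4P = (9, 16)
  5P = (5, 5)
  6P = (10, 8)
  7P = (16, 12)
  8P = (12, 11)
  ... (continuing to 20P)
  20P = O

ord(P) = 20


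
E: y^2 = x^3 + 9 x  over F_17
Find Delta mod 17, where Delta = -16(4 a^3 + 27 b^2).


4 a^3 + 27 b^2 = 4*9^3 + 27*0^2 = 2916 + 0 = 2916
Delta = -16 * (2916) = -46656
Delta mod 17 = 9

Delta = 9 (mod 17)


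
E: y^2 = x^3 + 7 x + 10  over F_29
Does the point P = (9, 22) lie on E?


Check whether y^2 = x^3 + 7 x + 10 (mod 29) for (x, y) = (9, 22).
LHS: y^2 = 22^2 mod 29 = 20
RHS: x^3 + 7 x + 10 = 9^3 + 7*9 + 10 mod 29 = 19
LHS != RHS

No, not on the curve


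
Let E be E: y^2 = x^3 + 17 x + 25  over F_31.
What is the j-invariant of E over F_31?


Delta = -16(4 a^3 + 27 b^2) mod 31 = 11
-1728 * (4 a)^3 = -1728 * (4*17)^3 mod 31 = 23
j = 23 * 11^(-1) mod 31 = 19

j = 19 (mod 31)


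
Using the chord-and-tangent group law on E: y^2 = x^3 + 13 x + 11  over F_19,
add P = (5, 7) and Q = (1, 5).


P != Q, so use the chord formula.
s = (y2 - y1) / (x2 - x1) = (17) / (15) mod 19 = 10
x3 = s^2 - x1 - x2 mod 19 = 10^2 - 5 - 1 = 18
y3 = s (x1 - x3) - y1 mod 19 = 10 * (5 - 18) - 7 = 15

P + Q = (18, 15)


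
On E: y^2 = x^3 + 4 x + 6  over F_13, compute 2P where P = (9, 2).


Doubling: s = (3 x1^2 + a) / (2 y1)
s = (3*9^2 + 4) / (2*2) mod 13 = 0
x3 = s^2 - 2 x1 mod 13 = 0^2 - 2*9 = 8
y3 = s (x1 - x3) - y1 mod 13 = 0 * (9 - 8) - 2 = 11

2P = (8, 11)


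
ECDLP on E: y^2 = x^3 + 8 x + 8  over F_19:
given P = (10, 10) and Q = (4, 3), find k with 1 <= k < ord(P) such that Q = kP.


Enumerate multiples of P until we hit Q = (4, 3):
  1P = (10, 10)
  2P = (15, 8)
  3P = (1, 13)
  4P = (6, 14)
  5P = (4, 3)
Match found at i = 5.

k = 5


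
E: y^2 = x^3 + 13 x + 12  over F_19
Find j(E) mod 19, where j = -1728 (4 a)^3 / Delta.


Delta = -16(4 a^3 + 27 b^2) mod 19 = 9
-1728 * (4 a)^3 = -1728 * (4*13)^3 mod 19 = 8
j = 8 * 9^(-1) mod 19 = 3

j = 3 (mod 19)


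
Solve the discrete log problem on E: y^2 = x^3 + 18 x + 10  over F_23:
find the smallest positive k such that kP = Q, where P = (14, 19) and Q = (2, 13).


Enumerate multiples of P until we hit Q = (2, 13):
  1P = (14, 19)
  2P = (19, 9)
  3P = (17, 10)
  4P = (1, 11)
  5P = (16, 1)
  6P = (5, 15)
  7P = (13, 7)
  8P = (2, 10)
  9P = (9, 2)
  10P = (18, 18)
  11P = (4, 13)
  12P = (21, 9)
  13P = (6, 9)
  14P = (6, 14)
  15P = (21, 14)
  16P = (4, 10)
  17P = (18, 5)
  18P = (9, 21)
  19P = (2, 13)
Match found at i = 19.

k = 19


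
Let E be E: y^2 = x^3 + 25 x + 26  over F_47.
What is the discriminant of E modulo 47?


4 a^3 + 27 b^2 = 4*25^3 + 27*26^2 = 62500 + 18252 = 80752
Delta = -16 * (80752) = -1292032
Delta mod 47 = 45

Delta = 45 (mod 47)


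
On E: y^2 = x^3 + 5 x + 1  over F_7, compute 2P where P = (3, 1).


Doubling: s = (3 x1^2 + a) / (2 y1)
s = (3*3^2 + 5) / (2*1) mod 7 = 2
x3 = s^2 - 2 x1 mod 7 = 2^2 - 2*3 = 5
y3 = s (x1 - x3) - y1 mod 7 = 2 * (3 - 5) - 1 = 2

2P = (5, 2)


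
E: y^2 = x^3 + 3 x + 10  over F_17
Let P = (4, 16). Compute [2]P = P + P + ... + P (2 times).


k = 2 = 10_2 (binary, LSB first: 01)
Double-and-add from P = (4, 16):
  bit 0 = 0: acc unchanged = O
  bit 1 = 1: acc = O + (9, 1) = (9, 1)

2P = (9, 1)


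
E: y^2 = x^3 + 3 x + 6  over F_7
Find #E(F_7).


For each x in F_7, count y with y^2 = x^3 + 3 x + 6 mod 7:
  x = 3: RHS = 0, y in [0]  -> 1 point(s)
  x = 6: RHS = 2, y in [3, 4]  -> 2 point(s)
Affine points: 3. Add the point at infinity: total = 4.

#E(F_7) = 4


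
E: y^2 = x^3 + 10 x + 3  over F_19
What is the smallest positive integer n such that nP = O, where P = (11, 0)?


Compute successive multiples of P until we hit O:
  1P = (11, 0)
  2P = O

ord(P) = 2


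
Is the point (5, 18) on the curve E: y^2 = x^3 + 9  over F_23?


Check whether y^2 = x^3 + 0 x + 9 (mod 23) for (x, y) = (5, 18).
LHS: y^2 = 18^2 mod 23 = 2
RHS: x^3 + 0 x + 9 = 5^3 + 0*5 + 9 mod 23 = 19
LHS != RHS

No, not on the curve


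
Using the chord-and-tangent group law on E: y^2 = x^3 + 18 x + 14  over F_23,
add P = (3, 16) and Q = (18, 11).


P != Q, so use the chord formula.
s = (y2 - y1) / (x2 - x1) = (18) / (15) mod 23 = 15
x3 = s^2 - x1 - x2 mod 23 = 15^2 - 3 - 18 = 20
y3 = s (x1 - x3) - y1 mod 23 = 15 * (3 - 20) - 16 = 5

P + Q = (20, 5)


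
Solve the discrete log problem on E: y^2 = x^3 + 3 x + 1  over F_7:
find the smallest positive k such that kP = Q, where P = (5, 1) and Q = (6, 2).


Enumerate multiples of P until we hit Q = (6, 2):
  1P = (5, 1)
  2P = (6, 2)
Match found at i = 2.

k = 2


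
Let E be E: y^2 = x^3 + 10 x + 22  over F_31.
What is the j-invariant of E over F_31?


Delta = -16(4 a^3 + 27 b^2) mod 31 = 22
-1728 * (4 a)^3 = -1728 * (4*10)^3 mod 31 = 4
j = 4 * 22^(-1) mod 31 = 3

j = 3 (mod 31)


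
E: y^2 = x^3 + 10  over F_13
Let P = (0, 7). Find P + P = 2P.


Doubling: s = (3 x1^2 + a) / (2 y1)
s = (3*0^2 + 0) / (2*7) mod 13 = 0
x3 = s^2 - 2 x1 mod 13 = 0^2 - 2*0 = 0
y3 = s (x1 - x3) - y1 mod 13 = 0 * (0 - 0) - 7 = 6

2P = (0, 6)


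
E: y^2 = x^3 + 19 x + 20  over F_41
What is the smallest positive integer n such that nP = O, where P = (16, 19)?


Compute successive multiples of P until we hit O:
  1P = (16, 19)
  2P = (7, 39)
  3P = (28, 35)
  4P = (17, 7)
  5P = (29, 14)
  6P = (1, 32)
  7P = (14, 23)
  8P = (15, 20)
  ... (continuing to 54P)
  54P = O

ord(P) = 54


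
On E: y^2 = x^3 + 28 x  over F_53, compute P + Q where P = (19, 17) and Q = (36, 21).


P != Q, so use the chord formula.
s = (y2 - y1) / (x2 - x1) = (4) / (17) mod 53 = 47
x3 = s^2 - x1 - x2 mod 53 = 47^2 - 19 - 36 = 34
y3 = s (x1 - x3) - y1 mod 53 = 47 * (19 - 34) - 17 = 20

P + Q = (34, 20)


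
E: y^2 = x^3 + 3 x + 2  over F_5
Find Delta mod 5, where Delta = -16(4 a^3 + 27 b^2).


4 a^3 + 27 b^2 = 4*3^3 + 27*2^2 = 108 + 108 = 216
Delta = -16 * (216) = -3456
Delta mod 5 = 4

Delta = 4 (mod 5)


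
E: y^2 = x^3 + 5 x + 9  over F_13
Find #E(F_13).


For each x in F_13, count y with y^2 = x^3 + 5 x + 9 mod 13:
  x = 0: RHS = 9, y in [3, 10]  -> 2 point(s)
  x = 2: RHS = 1, y in [1, 12]  -> 2 point(s)
  x = 3: RHS = 12, y in [5, 8]  -> 2 point(s)
  x = 5: RHS = 3, y in [4, 9]  -> 2 point(s)
  x = 7: RHS = 10, y in [6, 7]  -> 2 point(s)
  x = 9: RHS = 3, y in [4, 9]  -> 2 point(s)
  x = 11: RHS = 4, y in [2, 11]  -> 2 point(s)
  x = 12: RHS = 3, y in [4, 9]  -> 2 point(s)
Affine points: 16. Add the point at infinity: total = 17.

#E(F_13) = 17


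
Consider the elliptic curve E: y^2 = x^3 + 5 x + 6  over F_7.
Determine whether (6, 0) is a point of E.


Check whether y^2 = x^3 + 5 x + 6 (mod 7) for (x, y) = (6, 0).
LHS: y^2 = 0^2 mod 7 = 0
RHS: x^3 + 5 x + 6 = 6^3 + 5*6 + 6 mod 7 = 0
LHS = RHS

Yes, on the curve


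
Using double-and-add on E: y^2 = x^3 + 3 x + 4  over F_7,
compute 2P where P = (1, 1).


k = 2 = 10_2 (binary, LSB first: 01)
Double-and-add from P = (1, 1):
  bit 0 = 0: acc unchanged = O
  bit 1 = 1: acc = O + (0, 2) = (0, 2)

2P = (0, 2)


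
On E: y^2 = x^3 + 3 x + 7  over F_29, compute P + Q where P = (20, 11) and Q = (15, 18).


P != Q, so use the chord formula.
s = (y2 - y1) / (x2 - x1) = (7) / (24) mod 29 = 16
x3 = s^2 - x1 - x2 mod 29 = 16^2 - 20 - 15 = 18
y3 = s (x1 - x3) - y1 mod 29 = 16 * (20 - 18) - 11 = 21

P + Q = (18, 21)


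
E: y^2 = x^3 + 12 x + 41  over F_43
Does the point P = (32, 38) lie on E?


Check whether y^2 = x^3 + 12 x + 41 (mod 43) for (x, y) = (32, 38).
LHS: y^2 = 38^2 mod 43 = 25
RHS: x^3 + 12 x + 41 = 32^3 + 12*32 + 41 mod 43 = 40
LHS != RHS

No, not on the curve


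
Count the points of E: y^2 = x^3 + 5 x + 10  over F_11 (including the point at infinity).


For each x in F_11, count y with y^2 = x^3 + 5 x + 10 mod 11:
  x = 1: RHS = 5, y in [4, 7]  -> 2 point(s)
  x = 6: RHS = 3, y in [5, 6]  -> 2 point(s)
  x = 7: RHS = 3, y in [5, 6]  -> 2 point(s)
  x = 8: RHS = 1, y in [1, 10]  -> 2 point(s)
  x = 9: RHS = 3, y in [5, 6]  -> 2 point(s)
  x = 10: RHS = 4, y in [2, 9]  -> 2 point(s)
Affine points: 12. Add the point at infinity: total = 13.

#E(F_11) = 13


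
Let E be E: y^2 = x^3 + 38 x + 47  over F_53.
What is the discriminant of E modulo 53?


4 a^3 + 27 b^2 = 4*38^3 + 27*47^2 = 219488 + 59643 = 279131
Delta = -16 * (279131) = -4466096
Delta mod 53 = 2

Delta = 2 (mod 53)


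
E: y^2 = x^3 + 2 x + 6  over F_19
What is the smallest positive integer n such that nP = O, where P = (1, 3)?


Compute successive multiples of P until we hit O:
  1P = (1, 3)
  2P = (14, 2)
  3P = (13, 14)
  4P = (16, 7)
  5P = (3, 18)
  6P = (0, 14)
  7P = (6, 14)
  8P = (10, 0)
  ... (continuing to 16P)
  16P = O

ord(P) = 16


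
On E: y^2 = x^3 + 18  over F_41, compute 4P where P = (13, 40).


k = 4 = 100_2 (binary, LSB first: 001)
Double-and-add from P = (13, 40):
  bit 0 = 0: acc unchanged = O
  bit 1 = 0: acc unchanged = O
  bit 2 = 1: acc = O + (9, 3) = (9, 3)

4P = (9, 3)


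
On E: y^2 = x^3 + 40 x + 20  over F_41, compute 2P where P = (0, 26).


Doubling: s = (3 x1^2 + a) / (2 y1)
s = (3*0^2 + 40) / (2*26) mod 41 = 26
x3 = s^2 - 2 x1 mod 41 = 26^2 - 2*0 = 20
y3 = s (x1 - x3) - y1 mod 41 = 26 * (0 - 20) - 26 = 28

2P = (20, 28)


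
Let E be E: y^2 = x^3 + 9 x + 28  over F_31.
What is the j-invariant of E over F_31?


Delta = -16(4 a^3 + 27 b^2) mod 31 = 17
-1728 * (4 a)^3 = -1728 * (4*9)^3 mod 31 = 8
j = 8 * 17^(-1) mod 31 = 26

j = 26 (mod 31)


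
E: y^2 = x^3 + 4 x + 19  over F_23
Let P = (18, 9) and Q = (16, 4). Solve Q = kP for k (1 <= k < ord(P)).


Enumerate multiples of P until we hit Q = (16, 4):
  1P = (18, 9)
  2P = (14, 6)
  3P = (16, 4)
Match found at i = 3.

k = 3


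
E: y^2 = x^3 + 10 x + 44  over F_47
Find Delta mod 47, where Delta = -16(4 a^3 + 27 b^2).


4 a^3 + 27 b^2 = 4*10^3 + 27*44^2 = 4000 + 52272 = 56272
Delta = -16 * (56272) = -900352
Delta mod 47 = 27

Delta = 27 (mod 47)


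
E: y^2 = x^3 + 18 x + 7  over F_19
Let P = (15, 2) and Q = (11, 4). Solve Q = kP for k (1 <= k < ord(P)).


Enumerate multiples of P until we hit Q = (11, 4):
  1P = (15, 2)
  2P = (0, 8)
  3P = (11, 4)
Match found at i = 3.

k = 3


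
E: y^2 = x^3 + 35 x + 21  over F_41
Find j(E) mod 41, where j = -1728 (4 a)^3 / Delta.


Delta = -16(4 a^3 + 27 b^2) mod 41 = 22
-1728 * (4 a)^3 = -1728 * (4*35)^3 mod 41 = 1
j = 1 * 22^(-1) mod 41 = 28

j = 28 (mod 41)


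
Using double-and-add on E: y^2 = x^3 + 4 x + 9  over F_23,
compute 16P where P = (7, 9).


k = 16 = 10000_2 (binary, LSB first: 00001)
Double-and-add from P = (7, 9):
  bit 0 = 0: acc unchanged = O
  bit 1 = 0: acc unchanged = O
  bit 2 = 0: acc unchanged = O
  bit 3 = 0: acc unchanged = O
  bit 4 = 1: acc = O + (2, 5) = (2, 5)

16P = (2, 5)


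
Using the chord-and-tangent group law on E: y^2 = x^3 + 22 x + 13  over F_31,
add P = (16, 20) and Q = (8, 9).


P != Q, so use the chord formula.
s = (y2 - y1) / (x2 - x1) = (20) / (23) mod 31 = 13
x3 = s^2 - x1 - x2 mod 31 = 13^2 - 16 - 8 = 21
y3 = s (x1 - x3) - y1 mod 31 = 13 * (16 - 21) - 20 = 8

P + Q = (21, 8)


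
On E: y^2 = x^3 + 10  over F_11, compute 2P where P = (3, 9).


Doubling: s = (3 x1^2 + a) / (2 y1)
s = (3*3^2 + 0) / (2*9) mod 11 = 7
x3 = s^2 - 2 x1 mod 11 = 7^2 - 2*3 = 10
y3 = s (x1 - x3) - y1 mod 11 = 7 * (3 - 10) - 9 = 8

2P = (10, 8)


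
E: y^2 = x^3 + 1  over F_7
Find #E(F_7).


For each x in F_7, count y with y^2 = x^3 + 0 x + 1 mod 7:
  x = 0: RHS = 1, y in [1, 6]  -> 2 point(s)
  x = 1: RHS = 2, y in [3, 4]  -> 2 point(s)
  x = 2: RHS = 2, y in [3, 4]  -> 2 point(s)
  x = 3: RHS = 0, y in [0]  -> 1 point(s)
  x = 4: RHS = 2, y in [3, 4]  -> 2 point(s)
  x = 5: RHS = 0, y in [0]  -> 1 point(s)
  x = 6: RHS = 0, y in [0]  -> 1 point(s)
Affine points: 11. Add the point at infinity: total = 12.

#E(F_7) = 12


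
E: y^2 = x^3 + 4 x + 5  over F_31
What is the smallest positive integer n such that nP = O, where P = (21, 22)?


Compute successive multiples of P until we hit O:
  1P = (21, 22)
  2P = (27, 7)
  3P = (28, 11)
  4P = (18, 22)
  5P = (23, 9)
  6P = (6, 20)
  7P = (20, 5)
  8P = (0, 25)
  ... (continuing to 28P)
  28P = O

ord(P) = 28


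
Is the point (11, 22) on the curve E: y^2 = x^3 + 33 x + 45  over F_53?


Check whether y^2 = x^3 + 33 x + 45 (mod 53) for (x, y) = (11, 22).
LHS: y^2 = 22^2 mod 53 = 7
RHS: x^3 + 33 x + 45 = 11^3 + 33*11 + 45 mod 53 = 43
LHS != RHS

No, not on the curve


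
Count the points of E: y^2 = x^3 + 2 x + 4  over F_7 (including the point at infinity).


For each x in F_7, count y with y^2 = x^3 + 2 x + 4 mod 7:
  x = 0: RHS = 4, y in [2, 5]  -> 2 point(s)
  x = 1: RHS = 0, y in [0]  -> 1 point(s)
  x = 2: RHS = 2, y in [3, 4]  -> 2 point(s)
  x = 3: RHS = 2, y in [3, 4]  -> 2 point(s)
  x = 6: RHS = 1, y in [1, 6]  -> 2 point(s)
Affine points: 9. Add the point at infinity: total = 10.

#E(F_7) = 10


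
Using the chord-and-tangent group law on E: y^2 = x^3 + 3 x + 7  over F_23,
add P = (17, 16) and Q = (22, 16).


P != Q, so use the chord formula.
s = (y2 - y1) / (x2 - x1) = (0) / (5) mod 23 = 0
x3 = s^2 - x1 - x2 mod 23 = 0^2 - 17 - 22 = 7
y3 = s (x1 - x3) - y1 mod 23 = 0 * (17 - 7) - 16 = 7

P + Q = (7, 7)


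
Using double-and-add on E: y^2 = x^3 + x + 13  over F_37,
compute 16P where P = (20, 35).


k = 16 = 10000_2 (binary, LSB first: 00001)
Double-and-add from P = (20, 35):
  bit 0 = 0: acc unchanged = O
  bit 1 = 0: acc unchanged = O
  bit 2 = 0: acc unchanged = O
  bit 3 = 0: acc unchanged = O
  bit 4 = 1: acc = O + (14, 25) = (14, 25)

16P = (14, 25)


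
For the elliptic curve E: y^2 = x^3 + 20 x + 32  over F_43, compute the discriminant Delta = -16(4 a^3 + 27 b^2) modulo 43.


4 a^3 + 27 b^2 = 4*20^3 + 27*32^2 = 32000 + 27648 = 59648
Delta = -16 * (59648) = -954368
Delta mod 43 = 17

Delta = 17 (mod 43)


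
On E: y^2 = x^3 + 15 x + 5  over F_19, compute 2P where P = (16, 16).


Doubling: s = (3 x1^2 + a) / (2 y1)
s = (3*16^2 + 15) / (2*16) mod 19 = 12
x3 = s^2 - 2 x1 mod 19 = 12^2 - 2*16 = 17
y3 = s (x1 - x3) - y1 mod 19 = 12 * (16 - 17) - 16 = 10

2P = (17, 10)


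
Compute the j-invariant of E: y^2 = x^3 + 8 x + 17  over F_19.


Delta = -16(4 a^3 + 27 b^2) mod 19 = 8
-1728 * (4 a)^3 = -1728 * (4*8)^3 mod 19 = 12
j = 12 * 8^(-1) mod 19 = 11

j = 11 (mod 19)


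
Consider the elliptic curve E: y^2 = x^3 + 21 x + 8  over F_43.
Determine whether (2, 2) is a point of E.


Check whether y^2 = x^3 + 21 x + 8 (mod 43) for (x, y) = (2, 2).
LHS: y^2 = 2^2 mod 43 = 4
RHS: x^3 + 21 x + 8 = 2^3 + 21*2 + 8 mod 43 = 15
LHS != RHS

No, not on the curve


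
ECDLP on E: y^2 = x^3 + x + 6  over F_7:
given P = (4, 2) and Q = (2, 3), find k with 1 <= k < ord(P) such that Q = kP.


Enumerate multiples of P until we hit Q = (2, 3):
  1P = (4, 2)
  2P = (6, 5)
  3P = (1, 6)
  4P = (3, 6)
  5P = (2, 4)
  6P = (2, 3)
Match found at i = 6.

k = 6


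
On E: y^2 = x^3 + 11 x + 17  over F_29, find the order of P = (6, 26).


Compute successive multiples of P until we hit O:
  1P = (6, 26)
  2P = (10, 5)
  3P = (17, 10)
  4P = (5, 20)
  5P = (25, 5)
  6P = (23, 5)
  7P = (23, 24)
  8P = (25, 24)
  ... (continuing to 13P)
  13P = O

ord(P) = 13


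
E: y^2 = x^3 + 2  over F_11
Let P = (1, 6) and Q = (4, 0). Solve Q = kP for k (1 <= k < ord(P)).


Enumerate multiples of P until we hit Q = (4, 0):
  1P = (1, 6)
  2P = (7, 9)
  3P = (6, 8)
  4P = (9, 4)
  5P = (10, 10)
  6P = (4, 0)
Match found at i = 6.

k = 6


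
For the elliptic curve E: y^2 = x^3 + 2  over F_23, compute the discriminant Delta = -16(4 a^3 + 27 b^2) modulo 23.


4 a^3 + 27 b^2 = 4*0^3 + 27*2^2 = 0 + 108 = 108
Delta = -16 * (108) = -1728
Delta mod 23 = 20

Delta = 20 (mod 23)


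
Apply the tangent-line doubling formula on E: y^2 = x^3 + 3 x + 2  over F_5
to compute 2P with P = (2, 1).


Doubling: s = (3 x1^2 + a) / (2 y1)
s = (3*2^2 + 3) / (2*1) mod 5 = 0
x3 = s^2 - 2 x1 mod 5 = 0^2 - 2*2 = 1
y3 = s (x1 - x3) - y1 mod 5 = 0 * (2 - 1) - 1 = 4

2P = (1, 4)


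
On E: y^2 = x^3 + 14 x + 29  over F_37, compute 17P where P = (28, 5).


k = 17 = 10001_2 (binary, LSB first: 10001)
Double-and-add from P = (28, 5):
  bit 0 = 1: acc = O + (28, 5) = (28, 5)
  bit 1 = 0: acc unchanged = (28, 5)
  bit 2 = 0: acc unchanged = (28, 5)
  bit 3 = 0: acc unchanged = (28, 5)
  bit 4 = 1: acc = (28, 5) + (20, 13) = (27, 31)

17P = (27, 31)


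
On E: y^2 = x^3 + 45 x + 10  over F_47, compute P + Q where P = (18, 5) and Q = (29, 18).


P != Q, so use the chord formula.
s = (y2 - y1) / (x2 - x1) = (13) / (11) mod 47 = 14
x3 = s^2 - x1 - x2 mod 47 = 14^2 - 18 - 29 = 8
y3 = s (x1 - x3) - y1 mod 47 = 14 * (18 - 8) - 5 = 41

P + Q = (8, 41)


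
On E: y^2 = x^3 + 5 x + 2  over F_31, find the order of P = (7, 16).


Compute successive multiples of P until we hit O:
  1P = (7, 16)
  2P = (26, 10)
  3P = (6, 0)
  4P = (26, 21)
  5P = (7, 15)
  6P = O

ord(P) = 6


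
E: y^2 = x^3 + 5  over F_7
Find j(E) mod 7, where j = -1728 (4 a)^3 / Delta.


Delta = -16(4 a^3 + 27 b^2) mod 7 = 1
-1728 * (4 a)^3 = -1728 * (4*0)^3 mod 7 = 0
j = 0 * 1^(-1) mod 7 = 0

j = 0 (mod 7)


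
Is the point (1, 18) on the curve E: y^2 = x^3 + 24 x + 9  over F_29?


Check whether y^2 = x^3 + 24 x + 9 (mod 29) for (x, y) = (1, 18).
LHS: y^2 = 18^2 mod 29 = 5
RHS: x^3 + 24 x + 9 = 1^3 + 24*1 + 9 mod 29 = 5
LHS = RHS

Yes, on the curve


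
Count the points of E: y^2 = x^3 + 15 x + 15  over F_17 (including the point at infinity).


For each x in F_17, count y with y^2 = x^3 + 15 x + 15 mod 17:
  x = 0: RHS = 15, y in [7, 10]  -> 2 point(s)
  x = 2: RHS = 2, y in [6, 11]  -> 2 point(s)
  x = 3: RHS = 2, y in [6, 11]  -> 2 point(s)
  x = 6: RHS = 15, y in [7, 10]  -> 2 point(s)
  x = 7: RHS = 4, y in [2, 15]  -> 2 point(s)
  x = 8: RHS = 1, y in [1, 16]  -> 2 point(s)
  x = 10: RHS = 9, y in [3, 14]  -> 2 point(s)
  x = 11: RHS = 15, y in [7, 10]  -> 2 point(s)
  x = 12: RHS = 2, y in [6, 11]  -> 2 point(s)
  x = 16: RHS = 16, y in [4, 13]  -> 2 point(s)
Affine points: 20. Add the point at infinity: total = 21.

#E(F_17) = 21


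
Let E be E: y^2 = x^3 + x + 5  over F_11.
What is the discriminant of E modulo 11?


4 a^3 + 27 b^2 = 4*1^3 + 27*5^2 = 4 + 675 = 679
Delta = -16 * (679) = -10864
Delta mod 11 = 4

Delta = 4 (mod 11)


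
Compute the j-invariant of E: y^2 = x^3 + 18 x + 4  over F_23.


Delta = -16(4 a^3 + 27 b^2) mod 23 = 7
-1728 * (4 a)^3 = -1728 * (4*18)^3 mod 23 = 11
j = 11 * 7^(-1) mod 23 = 18

j = 18 (mod 23)


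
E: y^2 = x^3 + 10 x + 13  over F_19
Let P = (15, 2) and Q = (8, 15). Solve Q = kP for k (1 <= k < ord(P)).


Enumerate multiples of P until we hit Q = (8, 15):
  1P = (15, 2)
  2P = (14, 3)
  3P = (10, 12)
  4P = (17, 2)
  5P = (6, 17)
  6P = (5, 13)
  7P = (8, 15)
Match found at i = 7.

k = 7


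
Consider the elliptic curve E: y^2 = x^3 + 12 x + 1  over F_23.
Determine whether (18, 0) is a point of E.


Check whether y^2 = x^3 + 12 x + 1 (mod 23) for (x, y) = (18, 0).
LHS: y^2 = 0^2 mod 23 = 0
RHS: x^3 + 12 x + 1 = 18^3 + 12*18 + 1 mod 23 = 0
LHS = RHS

Yes, on the curve


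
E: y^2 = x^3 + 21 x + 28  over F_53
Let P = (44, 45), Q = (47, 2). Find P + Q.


P != Q, so use the chord formula.
s = (y2 - y1) / (x2 - x1) = (10) / (3) mod 53 = 21
x3 = s^2 - x1 - x2 mod 53 = 21^2 - 44 - 47 = 32
y3 = s (x1 - x3) - y1 mod 53 = 21 * (44 - 32) - 45 = 48

P + Q = (32, 48)


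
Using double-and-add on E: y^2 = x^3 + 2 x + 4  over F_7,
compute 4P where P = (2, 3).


k = 4 = 100_2 (binary, LSB first: 001)
Double-and-add from P = (2, 3):
  bit 0 = 0: acc unchanged = O
  bit 1 = 0: acc unchanged = O
  bit 2 = 1: acc = O + (2, 4) = (2, 4)

4P = (2, 4)


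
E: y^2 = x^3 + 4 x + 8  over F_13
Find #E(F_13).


For each x in F_13, count y with y^2 = x^3 + 4 x + 8 mod 13:
  x = 1: RHS = 0, y in [0]  -> 1 point(s)
  x = 4: RHS = 10, y in [6, 7]  -> 2 point(s)
  x = 5: RHS = 10, y in [6, 7]  -> 2 point(s)
  x = 6: RHS = 1, y in [1, 12]  -> 2 point(s)
  x = 12: RHS = 3, y in [4, 9]  -> 2 point(s)
Affine points: 9. Add the point at infinity: total = 10.

#E(F_13) = 10


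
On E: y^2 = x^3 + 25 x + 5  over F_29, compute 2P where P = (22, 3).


Doubling: s = (3 x1^2 + a) / (2 y1)
s = (3*22^2 + 25) / (2*3) mod 29 = 19
x3 = s^2 - 2 x1 mod 29 = 19^2 - 2*22 = 27
y3 = s (x1 - x3) - y1 mod 29 = 19 * (22 - 27) - 3 = 18

2P = (27, 18)


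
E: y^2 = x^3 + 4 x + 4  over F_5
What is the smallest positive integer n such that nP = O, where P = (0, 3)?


Compute successive multiples of P until we hit O:
  1P = (0, 3)
  2P = (1, 3)
  3P = (4, 2)
  4P = (2, 0)
  5P = (4, 3)
  6P = (1, 2)
  7P = (0, 2)
  8P = O

ord(P) = 8


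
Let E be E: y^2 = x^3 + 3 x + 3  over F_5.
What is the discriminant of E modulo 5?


4 a^3 + 27 b^2 = 4*3^3 + 27*3^2 = 108 + 243 = 351
Delta = -16 * (351) = -5616
Delta mod 5 = 4

Delta = 4 (mod 5)


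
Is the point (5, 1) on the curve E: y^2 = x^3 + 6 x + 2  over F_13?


Check whether y^2 = x^3 + 6 x + 2 (mod 13) for (x, y) = (5, 1).
LHS: y^2 = 1^2 mod 13 = 1
RHS: x^3 + 6 x + 2 = 5^3 + 6*5 + 2 mod 13 = 1
LHS = RHS

Yes, on the curve


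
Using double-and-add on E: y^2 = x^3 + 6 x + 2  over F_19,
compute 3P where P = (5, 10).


k = 3 = 11_2 (binary, LSB first: 11)
Double-and-add from P = (5, 10):
  bit 0 = 1: acc = O + (5, 10) = (5, 10)
  bit 1 = 1: acc = (5, 10) + (15, 16) = (10, 6)

3P = (10, 6)


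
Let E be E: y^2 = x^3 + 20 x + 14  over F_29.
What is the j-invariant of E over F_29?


Delta = -16(4 a^3 + 27 b^2) mod 29 = 3
-1728 * (4 a)^3 = -1728 * (4*20)^3 mod 29 = 2
j = 2 * 3^(-1) mod 29 = 20

j = 20 (mod 29)


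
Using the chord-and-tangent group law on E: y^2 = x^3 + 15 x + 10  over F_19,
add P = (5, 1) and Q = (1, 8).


P != Q, so use the chord formula.
s = (y2 - y1) / (x2 - x1) = (7) / (15) mod 19 = 3
x3 = s^2 - x1 - x2 mod 19 = 3^2 - 5 - 1 = 3
y3 = s (x1 - x3) - y1 mod 19 = 3 * (5 - 3) - 1 = 5

P + Q = (3, 5)


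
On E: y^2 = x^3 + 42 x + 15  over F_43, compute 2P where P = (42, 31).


Doubling: s = (3 x1^2 + a) / (2 y1)
s = (3*42^2 + 42) / (2*31) mod 43 = 25
x3 = s^2 - 2 x1 mod 43 = 25^2 - 2*42 = 25
y3 = s (x1 - x3) - y1 mod 43 = 25 * (42 - 25) - 31 = 7

2P = (25, 7)


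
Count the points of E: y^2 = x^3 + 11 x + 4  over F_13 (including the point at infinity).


For each x in F_13, count y with y^2 = x^3 + 11 x + 4 mod 13:
  x = 0: RHS = 4, y in [2, 11]  -> 2 point(s)
  x = 1: RHS = 3, y in [4, 9]  -> 2 point(s)
  x = 3: RHS = 12, y in [5, 8]  -> 2 point(s)
  x = 6: RHS = 0, y in [0]  -> 1 point(s)
  x = 9: RHS = 0, y in [0]  -> 1 point(s)
  x = 10: RHS = 9, y in [3, 10]  -> 2 point(s)
  x = 11: RHS = 0, y in [0]  -> 1 point(s)
Affine points: 11. Add the point at infinity: total = 12.

#E(F_13) = 12


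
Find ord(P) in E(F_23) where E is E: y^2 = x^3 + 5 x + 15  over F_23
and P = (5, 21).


Compute successive multiples of P until we hit O:
  1P = (5, 21)
  2P = (22, 20)
  3P = (12, 20)
  4P = (14, 0)
  5P = (12, 3)
  6P = (22, 3)
  7P = (5, 2)
  8P = O

ord(P) = 8
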